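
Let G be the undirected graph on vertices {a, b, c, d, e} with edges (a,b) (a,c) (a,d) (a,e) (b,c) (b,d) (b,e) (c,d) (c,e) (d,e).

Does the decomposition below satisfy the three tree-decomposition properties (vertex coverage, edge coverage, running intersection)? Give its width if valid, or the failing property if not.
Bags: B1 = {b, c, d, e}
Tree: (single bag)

No — vertex a appears in no bag.

A tree decomposition must satisfy three properties: every vertex lies in some bag; for every edge, both endpoints lie together in some bag; and for every vertex, the bags containing it form a connected subtree. Here vertex a appears in no bag, so the decomposition is invalid.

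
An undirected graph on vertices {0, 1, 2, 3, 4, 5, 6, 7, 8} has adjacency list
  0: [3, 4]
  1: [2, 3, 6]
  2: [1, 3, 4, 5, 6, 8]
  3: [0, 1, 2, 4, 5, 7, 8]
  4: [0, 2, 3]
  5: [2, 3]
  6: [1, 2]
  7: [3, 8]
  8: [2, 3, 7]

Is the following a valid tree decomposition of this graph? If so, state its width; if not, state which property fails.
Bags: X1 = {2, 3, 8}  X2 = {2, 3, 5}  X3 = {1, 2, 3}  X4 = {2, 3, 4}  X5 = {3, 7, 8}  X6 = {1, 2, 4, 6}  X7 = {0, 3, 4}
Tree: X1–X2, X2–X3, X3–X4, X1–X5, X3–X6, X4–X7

A tree decomposition must satisfy three properties: every vertex lies in some bag; for every edge, both endpoints lie together in some bag; and for every vertex, the bags containing it form a connected subtree. Here bags containing vertex 4 are not connected in the tree, so the decomposition is invalid.

No — bags containing vertex 4 are not connected in the tree.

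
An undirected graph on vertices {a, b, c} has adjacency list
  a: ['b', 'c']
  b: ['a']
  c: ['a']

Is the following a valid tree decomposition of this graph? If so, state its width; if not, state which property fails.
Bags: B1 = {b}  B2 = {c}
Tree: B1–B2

A tree decomposition must satisfy three properties: every vertex lies in some bag; for every edge, both endpoints lie together in some bag; and for every vertex, the bags containing it form a connected subtree. Here vertex a appears in no bag, so the decomposition is invalid.

No — vertex a appears in no bag.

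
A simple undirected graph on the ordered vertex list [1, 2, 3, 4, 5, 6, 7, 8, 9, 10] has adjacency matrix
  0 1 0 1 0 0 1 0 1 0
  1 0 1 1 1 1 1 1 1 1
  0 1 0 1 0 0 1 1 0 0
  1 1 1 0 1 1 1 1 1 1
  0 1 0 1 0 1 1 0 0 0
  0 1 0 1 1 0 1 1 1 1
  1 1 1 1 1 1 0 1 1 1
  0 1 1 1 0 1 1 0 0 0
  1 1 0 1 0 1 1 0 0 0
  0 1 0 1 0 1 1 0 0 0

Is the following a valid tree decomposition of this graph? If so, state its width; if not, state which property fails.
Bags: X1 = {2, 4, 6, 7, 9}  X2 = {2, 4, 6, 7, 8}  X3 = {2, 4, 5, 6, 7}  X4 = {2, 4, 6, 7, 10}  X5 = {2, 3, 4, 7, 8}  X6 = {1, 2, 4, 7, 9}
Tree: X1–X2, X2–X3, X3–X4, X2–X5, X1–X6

Yes; width 4.

Vertex coverage: the bags together contain {1, 2, 3, 4, 5, 6, 7, 8, 9, 10}, the full vertex set. Edge coverage: each edge of G has both endpoints in at least one bag. Running intersection: for every vertex, the bags containing it form a connected subtree. All three properties hold, so this is a valid tree decomposition of width max|bag| − 1 = 4, and hence tw(G) ≤ 4.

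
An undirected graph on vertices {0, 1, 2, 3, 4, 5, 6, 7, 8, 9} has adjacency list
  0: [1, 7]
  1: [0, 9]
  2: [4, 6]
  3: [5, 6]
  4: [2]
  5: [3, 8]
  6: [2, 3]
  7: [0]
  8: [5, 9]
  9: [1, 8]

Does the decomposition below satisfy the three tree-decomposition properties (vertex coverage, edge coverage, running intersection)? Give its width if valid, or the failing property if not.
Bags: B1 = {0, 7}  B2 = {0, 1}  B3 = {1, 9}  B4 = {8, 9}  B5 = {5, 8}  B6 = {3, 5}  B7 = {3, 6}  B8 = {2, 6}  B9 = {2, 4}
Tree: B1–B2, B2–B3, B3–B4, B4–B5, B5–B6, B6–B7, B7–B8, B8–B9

Every vertex of G appears in some bag (union = {0, 1, 2, 3, 4, 5, 6, 7, 8, 9}); every edge is covered by a bag; and for each vertex v the set of bags containing v is connected in the bag tree. The decomposition is therefore valid. The largest bag has 2 vertices, so the width is 1.

Yes; width 1.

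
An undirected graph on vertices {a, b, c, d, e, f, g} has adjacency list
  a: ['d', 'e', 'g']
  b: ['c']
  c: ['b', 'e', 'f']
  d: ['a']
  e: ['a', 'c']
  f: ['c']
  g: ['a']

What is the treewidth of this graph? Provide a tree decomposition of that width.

Treewidth 1.
Bags: B1 = {a, d}  B2 = {a, e}  B3 = {c, e}  B4 = {a, g}  B5 = {b, c}  B6 = {c, f}
Tree: B1–B2, B2–B3, B1–B4, B3–B5, B5–B6

The largest bag has 2 vertices, giving width 1; this decomposition certifies tw(G) ≤ 1. Since G has at least one edge (e.g. d–a), it is not an edgeless graph, so tw(G) ≥ 1. Therefore the treewidth is 1.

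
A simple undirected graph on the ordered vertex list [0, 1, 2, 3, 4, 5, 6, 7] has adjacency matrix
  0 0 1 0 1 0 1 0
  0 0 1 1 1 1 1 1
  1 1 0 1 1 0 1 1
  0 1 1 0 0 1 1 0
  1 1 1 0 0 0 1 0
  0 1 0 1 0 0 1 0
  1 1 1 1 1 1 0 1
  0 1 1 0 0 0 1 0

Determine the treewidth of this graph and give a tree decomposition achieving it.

Treewidth 3.
One optimal decomposition is:
Bags: B1 = {1, 2, 4, 6}  B2 = {1, 2, 3, 6}  B3 = {1, 2, 6, 7}  B4 = {0, 2, 4, 6}  B5 = {1, 3, 5, 6}
Tree: B1–B2, B2–B3, B1–B4, B2–B5

Every bag has size at most 4, so the width is 4 − 1 = 3 and tw(G) ≤ 3. On the other hand G contains the 4-clique {0, 2, 4, 6}. A clique must lie in a single bag of any decomposition, so no decomposition can have width below 3. The upper and lower bounds meet at 3, so that is the treewidth.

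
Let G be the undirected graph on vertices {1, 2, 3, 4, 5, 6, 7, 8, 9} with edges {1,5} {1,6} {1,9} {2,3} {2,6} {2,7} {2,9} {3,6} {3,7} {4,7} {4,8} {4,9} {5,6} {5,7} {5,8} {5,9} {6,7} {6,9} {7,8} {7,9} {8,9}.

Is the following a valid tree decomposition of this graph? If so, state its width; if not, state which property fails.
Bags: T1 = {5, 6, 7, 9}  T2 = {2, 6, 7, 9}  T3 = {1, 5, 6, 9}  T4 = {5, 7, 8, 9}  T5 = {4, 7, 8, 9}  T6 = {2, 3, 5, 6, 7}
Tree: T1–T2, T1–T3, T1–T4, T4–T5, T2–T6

No — bags containing vertex 5 are not connected in the tree.

A tree decomposition must satisfy three properties: every vertex lies in some bag; for every edge, both endpoints lie together in some bag; and for every vertex, the bags containing it form a connected subtree. Here bags containing vertex 5 are not connected in the tree, so the decomposition is invalid.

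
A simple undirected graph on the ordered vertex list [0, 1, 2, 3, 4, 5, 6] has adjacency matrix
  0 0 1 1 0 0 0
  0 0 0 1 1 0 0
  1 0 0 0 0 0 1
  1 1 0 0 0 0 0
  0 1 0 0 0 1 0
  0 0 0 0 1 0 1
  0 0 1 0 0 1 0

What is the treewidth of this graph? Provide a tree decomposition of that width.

Treewidth 2.
One such decomposition:
Bags: B1 = {0, 2, 3}  B2 = {1, 2, 3}  B3 = {1, 2, 4}  B4 = {2, 4, 5}  B5 = {2, 5, 6}
Tree: B1–B2, B2–B3, B3–B4, B4–B5

Each bag holds 3 vertices, so the decomposition has width 2, which upper-bounds the treewidth. For the lower bound, G contains the cycle 2–0–3–1–4–5–6–2, so G is not a forest; only forests have treewidth ≤ 1, hence tw(G) ≥ 2. The upper and lower bounds meet at 2, so that is the treewidth.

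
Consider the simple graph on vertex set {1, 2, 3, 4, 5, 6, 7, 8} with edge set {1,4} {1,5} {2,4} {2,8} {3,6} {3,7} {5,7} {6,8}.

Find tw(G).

2

A width-2 tree decomposition is:
Bags: B1 = {2, 4, 8}  B2 = {4, 6, 8}  B3 = {3, 4, 6}  B4 = {3, 4, 7}  B5 = {4, 5, 7}  B6 = {1, 4, 5}
Tree: B1–B2, B2–B3, B3–B4, B4–B5, B5–B6
The largest bag has 3 vertices, giving width 2; this decomposition certifies tw(G) ≤ 2. Since 4–2–8–6–3–7–5–1–4 is a cycle in G, G is not acyclic. Forests are exactly the graphs of treewidth ≤ 1, so tw(G) ≥ 2. Combining the bounds, tw(G) = 2.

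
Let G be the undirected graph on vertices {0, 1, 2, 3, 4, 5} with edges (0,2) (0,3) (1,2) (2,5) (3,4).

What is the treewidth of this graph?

A width-1 tree decomposition is:
Bags: B1 = {0, 3}  B2 = {0, 2}  B3 = {3, 4}  B4 = {2, 5}  B5 = {1, 2}
Tree: B1–B2, B1–B3, B2–B4, B4–B5
Every bag has size at most 2, so the width is 2 − 1 = 1 and tw(G) ≤ 1. Any graph with an edge has treewidth ≥ 1, and G has the edge 0–3. Therefore the treewidth is 1.

1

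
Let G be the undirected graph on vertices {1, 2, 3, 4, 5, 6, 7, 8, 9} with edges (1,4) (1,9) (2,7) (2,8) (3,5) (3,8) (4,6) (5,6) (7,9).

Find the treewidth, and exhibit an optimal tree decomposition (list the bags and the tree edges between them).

Treewidth 2.
Bags: B1 = {2, 7, 8}  B2 = {3, 7, 8}  B3 = {3, 5, 7}  B4 = {5, 6, 7}  B5 = {4, 6, 7}  B6 = {1, 4, 7}  B7 = {1, 7, 9}
Tree: B1–B2, B2–B3, B3–B4, B4–B5, B5–B6, B6–B7

Each bag holds 3 vertices, so the decomposition has width 2, which upper-bounds the treewidth. The edges 7–2–8–3–5–6–4–1–9–7 form a cycle, so G is not a tree and its treewidth is at least 2. Therefore the treewidth is 2.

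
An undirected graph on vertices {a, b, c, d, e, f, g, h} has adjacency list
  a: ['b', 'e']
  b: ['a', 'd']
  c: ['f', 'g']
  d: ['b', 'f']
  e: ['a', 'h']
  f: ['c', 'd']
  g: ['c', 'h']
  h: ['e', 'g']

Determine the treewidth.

2

A width-2 tree decomposition is:
Bags: B1 = {a, b, e}  B2 = {b, d, e}  B3 = {d, e, f}  B4 = {c, e, f}  B5 = {c, e, g}  B6 = {e, g, h}
Tree: B1–B2, B2–B3, B3–B4, B4–B5, B5–B6
Every bag has size at most 3, so the width is 3 − 1 = 2 and tw(G) ≤ 2. For the lower bound, G contains the cycle e–a–b–d–f–c–g–h–e, so G is not a forest; only forests have treewidth ≤ 1, hence tw(G) ≥ 2. Combining the bounds, tw(G) = 2.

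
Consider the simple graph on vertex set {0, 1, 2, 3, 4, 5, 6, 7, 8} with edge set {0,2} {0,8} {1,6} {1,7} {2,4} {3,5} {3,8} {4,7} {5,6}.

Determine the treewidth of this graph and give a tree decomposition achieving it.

Treewidth 2.
One optimal decomposition is:
Bags: B1 = {3, 5, 6}  B2 = {1, 3, 6}  B3 = {1, 3, 7}  B4 = {3, 4, 7}  B5 = {2, 3, 4}  B6 = {0, 2, 3}  B7 = {0, 3, 8}
Tree: B1–B2, B2–B3, B3–B4, B4–B5, B5–B6, B6–B7

The largest bag has 3 vertices, giving width 2; this decomposition certifies tw(G) ≤ 2. The edges 3–5–6–1–7–4–2–0–8–3 form a cycle, so G is not a tree and its treewidth is at least 2. Therefore the treewidth is 2.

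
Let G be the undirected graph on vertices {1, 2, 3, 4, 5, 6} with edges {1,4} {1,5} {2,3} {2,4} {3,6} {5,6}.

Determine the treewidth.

A width-2 tree decomposition is:
Bags: B1 = {2, 3, 4}  B2 = {1, 3, 4}  B3 = {1, 3, 5}  B4 = {3, 5, 6}
Tree: B1–B2, B2–B3, B3–B4
Every bag has size at most 3, so the width is 3 − 1 = 2 and tw(G) ≤ 2. Since 3–2–4–1–5–6–3 is a cycle in G, G is not acyclic. Forests are exactly the graphs of treewidth ≤ 1, so tw(G) ≥ 2. Combining the bounds, tw(G) = 2.

2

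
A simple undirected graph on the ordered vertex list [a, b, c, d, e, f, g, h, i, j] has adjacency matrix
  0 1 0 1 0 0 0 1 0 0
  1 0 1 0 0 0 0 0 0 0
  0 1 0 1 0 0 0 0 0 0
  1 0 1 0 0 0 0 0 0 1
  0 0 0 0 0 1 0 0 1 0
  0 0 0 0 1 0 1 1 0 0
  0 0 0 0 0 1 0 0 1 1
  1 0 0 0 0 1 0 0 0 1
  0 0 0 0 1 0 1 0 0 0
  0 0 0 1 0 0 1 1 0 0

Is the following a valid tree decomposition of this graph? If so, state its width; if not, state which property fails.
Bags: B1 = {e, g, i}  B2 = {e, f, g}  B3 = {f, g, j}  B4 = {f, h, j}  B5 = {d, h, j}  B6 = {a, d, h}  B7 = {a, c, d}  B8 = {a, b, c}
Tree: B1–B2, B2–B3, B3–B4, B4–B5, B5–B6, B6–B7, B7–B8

Yes; width 2.

Checking the three conditions: (i) the bags cover all of {a, b, c, d, e, f, g, h, i, j}; (ii) for each edge, some bag contains both endpoints; (iii) the bags containing any fixed vertex form a subtree. All hold, so the decomposition is valid with width 3 − 1 = 2.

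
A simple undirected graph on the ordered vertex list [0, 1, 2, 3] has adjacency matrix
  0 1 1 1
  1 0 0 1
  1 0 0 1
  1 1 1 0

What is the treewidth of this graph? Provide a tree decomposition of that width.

Treewidth 2.
Bags: B1 = {0, 1, 3}  B2 = {0, 2, 3}
Tree: B1–B2

Every bag has size at most 3, so the width is 3 − 1 = 2 and tw(G) ≤ 2. Conversely, {0, 1, 3} is a clique of size 3, and the vertices of any clique must share a bag in every tree decomposition; so some bag has ≥ 3 vertices and tw(G) ≥ 2. The upper and lower bounds meet at 2, so that is the treewidth.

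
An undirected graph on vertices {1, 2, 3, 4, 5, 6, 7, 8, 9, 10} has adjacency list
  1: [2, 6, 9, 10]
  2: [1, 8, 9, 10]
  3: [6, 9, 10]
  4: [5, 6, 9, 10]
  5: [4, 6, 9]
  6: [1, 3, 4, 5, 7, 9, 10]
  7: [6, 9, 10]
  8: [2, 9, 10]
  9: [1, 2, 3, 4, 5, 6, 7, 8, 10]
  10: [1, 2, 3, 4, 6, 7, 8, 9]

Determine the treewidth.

A width-3 tree decomposition is:
Bags: B1 = {6, 7, 9, 10}  B2 = {1, 6, 9, 10}  B3 = {4, 6, 9, 10}  B4 = {1, 2, 9, 10}  B5 = {2, 8, 9, 10}  B6 = {3, 6, 9, 10}  B7 = {4, 5, 6, 9}
Tree: B1–B2, B1–B3, B2–B4, B4–B5, B3–B6, B3–B7
The largest bag has 4 vertices, giving width 3; this decomposition certifies tw(G) ≤ 3. For the lower bound, the 4 vertices {2, 8, 9, 10} are pairwise adjacent, and any tree decomposition puts a clique entirely inside one bag — forcing width ≥ 3. Hence tw(G) = 3 exactly.

3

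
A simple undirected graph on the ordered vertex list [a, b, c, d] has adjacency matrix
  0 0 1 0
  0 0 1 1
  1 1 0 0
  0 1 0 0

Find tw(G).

1

A width-1 tree decomposition is:
Bags: B1 = {b, c}  B2 = {a, c}  B3 = {b, d}
Tree: B1–B2, B1–B3
Every bag has size at most 2, so the width is 2 − 1 = 1 and tw(G) ≤ 1. Any graph with an edge has treewidth ≥ 1, and G has the edge b–c. Hence tw(G) = 1 exactly.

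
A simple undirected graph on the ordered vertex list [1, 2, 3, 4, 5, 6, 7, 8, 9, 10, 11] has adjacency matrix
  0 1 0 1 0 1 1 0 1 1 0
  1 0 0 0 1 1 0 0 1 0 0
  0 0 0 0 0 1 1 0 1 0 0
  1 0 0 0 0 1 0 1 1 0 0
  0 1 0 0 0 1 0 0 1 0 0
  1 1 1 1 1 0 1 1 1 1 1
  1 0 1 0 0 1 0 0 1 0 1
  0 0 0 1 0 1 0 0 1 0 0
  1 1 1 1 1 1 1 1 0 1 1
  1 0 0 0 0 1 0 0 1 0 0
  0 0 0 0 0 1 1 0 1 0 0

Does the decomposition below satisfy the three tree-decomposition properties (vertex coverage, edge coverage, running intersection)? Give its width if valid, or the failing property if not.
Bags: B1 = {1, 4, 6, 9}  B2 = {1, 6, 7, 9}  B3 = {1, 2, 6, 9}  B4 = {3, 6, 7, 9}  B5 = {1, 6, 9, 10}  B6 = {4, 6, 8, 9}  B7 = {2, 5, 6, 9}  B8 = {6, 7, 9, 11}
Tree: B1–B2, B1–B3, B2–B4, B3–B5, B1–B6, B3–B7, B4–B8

Vertex coverage: the bags together contain {1, 2, 3, 4, 5, 6, 7, 8, 9, 10, 11}, the full vertex set. Edge coverage: each edge of G has both endpoints in at least one bag. Running intersection: for every vertex, the bags containing it form a connected subtree. All three properties hold, so this is a valid tree decomposition of width max|bag| − 1 = 3, and hence tw(G) ≤ 3.

Yes; width 3.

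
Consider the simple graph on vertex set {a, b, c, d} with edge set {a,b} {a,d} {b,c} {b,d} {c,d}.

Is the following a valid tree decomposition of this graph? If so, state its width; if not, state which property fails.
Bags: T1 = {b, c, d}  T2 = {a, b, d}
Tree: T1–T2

Yes; width 2.

Vertex coverage: the bags together contain {a, b, c, d}, the full vertex set. Edge coverage: each edge of G has both endpoints in at least one bag. Running intersection: for every vertex, the bags containing it form a connected subtree. All three properties hold, so this is a valid tree decomposition of width max|bag| − 1 = 2, and hence tw(G) ≤ 2.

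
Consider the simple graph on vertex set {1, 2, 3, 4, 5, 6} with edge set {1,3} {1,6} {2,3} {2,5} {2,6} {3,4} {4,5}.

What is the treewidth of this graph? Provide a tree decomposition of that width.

Treewidth 2.
One optimal decomposition is:
Bags: B1 = {3, 4, 5}  B2 = {2, 3, 5}  B3 = {1, 2, 3}  B4 = {1, 2, 6}
Tree: B1–B2, B2–B3, B3–B4

Every bag has size at most 3, so the width is 3 − 1 = 2 and tw(G) ≤ 2. For the lower bound, G contains the cycle 4–5–2–3–4, so G is not a forest; only forests have treewidth ≤ 1, hence tw(G) ≥ 2. The upper and lower bounds meet at 2, so that is the treewidth.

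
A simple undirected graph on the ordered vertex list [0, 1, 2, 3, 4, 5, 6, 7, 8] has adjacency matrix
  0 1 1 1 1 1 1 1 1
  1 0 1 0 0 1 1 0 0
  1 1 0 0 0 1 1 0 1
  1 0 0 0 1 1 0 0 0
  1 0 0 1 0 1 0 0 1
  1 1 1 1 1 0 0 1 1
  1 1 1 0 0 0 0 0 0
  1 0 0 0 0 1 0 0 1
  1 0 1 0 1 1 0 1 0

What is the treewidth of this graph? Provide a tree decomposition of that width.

Treewidth 3.
One optimal decomposition is:
Bags: B1 = {0, 2, 5, 8}  B2 = {0, 1, 2, 5}  B3 = {0, 4, 5, 8}  B4 = {0, 5, 7, 8}  B5 = {0, 3, 4, 5}  B6 = {0, 1, 2, 6}
Tree: B1–B2, B1–B3, B1–B4, B3–B5, B2–B6

The largest bag has 4 vertices, giving width 3; this decomposition certifies tw(G) ≤ 3. For the lower bound, the 4 vertices {0, 2, 5, 8} are pairwise adjacent, and any tree decomposition puts a clique entirely inside one bag — forcing width ≥ 3. Therefore the treewidth is 3.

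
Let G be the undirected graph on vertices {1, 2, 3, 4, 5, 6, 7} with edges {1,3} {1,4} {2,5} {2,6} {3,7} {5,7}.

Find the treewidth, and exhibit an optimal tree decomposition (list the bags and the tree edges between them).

Treewidth 1.
One such decomposition:
Bags: B1 = {2, 6}  B2 = {2, 5}  B3 = {5, 7}  B4 = {3, 7}  B5 = {1, 3}  B6 = {1, 4}
Tree: B1–B2, B2–B3, B3–B4, B4–B5, B5–B6

Each bag holds 2 vertices, so the decomposition has width 1, which upper-bounds the treewidth. G has an edge, so its treewidth is at least 1. The upper and lower bounds meet at 1, so that is the treewidth.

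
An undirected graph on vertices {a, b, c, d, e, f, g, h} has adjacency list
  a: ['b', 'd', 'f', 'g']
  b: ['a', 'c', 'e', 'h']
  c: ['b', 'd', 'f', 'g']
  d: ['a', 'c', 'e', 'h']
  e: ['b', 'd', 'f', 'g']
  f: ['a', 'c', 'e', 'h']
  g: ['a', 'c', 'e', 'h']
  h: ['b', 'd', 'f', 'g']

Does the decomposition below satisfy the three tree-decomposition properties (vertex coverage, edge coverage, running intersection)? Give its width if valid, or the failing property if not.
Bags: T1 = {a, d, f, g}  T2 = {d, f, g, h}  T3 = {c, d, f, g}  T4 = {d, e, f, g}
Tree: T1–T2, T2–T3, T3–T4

No — vertex b appears in no bag.

A tree decomposition must satisfy three properties: every vertex lies in some bag; for every edge, both endpoints lie together in some bag; and for every vertex, the bags containing it form a connected subtree. Here vertex b appears in no bag, so the decomposition is invalid.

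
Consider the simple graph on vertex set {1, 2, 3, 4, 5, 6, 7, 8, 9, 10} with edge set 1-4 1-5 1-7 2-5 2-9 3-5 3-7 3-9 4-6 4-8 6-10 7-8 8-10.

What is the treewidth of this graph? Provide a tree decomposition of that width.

Treewidth 2.
One optimal decomposition is:
Bags: B1 = {4, 6, 10}  B2 = {4, 8, 10}  B3 = {1, 4, 8}  B4 = {1, 7, 8}  B5 = {1, 5, 7}  B6 = {3, 5, 7}  B7 = {2, 3, 5}  B8 = {2, 3, 9}
Tree: B1–B2, B2–B3, B3–B4, B4–B5, B5–B6, B6–B7, B7–B8

Every bag has size at most 3, so the width is 3 − 1 = 2 and tw(G) ≤ 2. For the lower bound, G contains the cycle 6–10–8–4–6, so G is not a forest; only forests have treewidth ≤ 1, hence tw(G) ≥ 2. The upper and lower bounds meet at 2, so that is the treewidth.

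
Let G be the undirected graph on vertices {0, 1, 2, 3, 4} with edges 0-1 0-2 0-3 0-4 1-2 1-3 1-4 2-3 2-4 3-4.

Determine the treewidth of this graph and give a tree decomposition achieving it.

With just one bag of size 5, the width is 5 − 1 = 4, so tw(G) ≤ 4. Conversely, {0, 1, 2, 3, 4} is a clique of size 5, and the vertices of any clique must share a bag in every tree decomposition; so some bag has ≥ 5 vertices and tw(G) ≥ 4. Hence tw(G) = 4 exactly.

Treewidth 4.
Bags: B1 = {0, 1, 2, 3, 4}
Tree: (single bag)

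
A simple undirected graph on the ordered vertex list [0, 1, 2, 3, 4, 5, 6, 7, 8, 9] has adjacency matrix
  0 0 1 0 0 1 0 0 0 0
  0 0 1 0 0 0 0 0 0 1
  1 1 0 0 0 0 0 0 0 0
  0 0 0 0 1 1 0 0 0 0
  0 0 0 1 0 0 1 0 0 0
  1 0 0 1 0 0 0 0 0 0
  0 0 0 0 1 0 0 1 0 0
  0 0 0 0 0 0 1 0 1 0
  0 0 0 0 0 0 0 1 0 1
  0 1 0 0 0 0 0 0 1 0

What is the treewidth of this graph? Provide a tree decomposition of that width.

The largest bag has 3 vertices, giving width 2; this decomposition certifies tw(G) ≤ 2. Since 2–1–9–8–7–6–4–3–5–0–2 is a cycle in G, G is not acyclic. Forests are exactly the graphs of treewidth ≤ 1, so tw(G) ≥ 2. Therefore the treewidth is 2.

Treewidth 2.
One such decomposition:
Bags: B1 = {1, 2, 9}  B2 = {2, 8, 9}  B3 = {2, 7, 8}  B4 = {2, 6, 7}  B5 = {2, 4, 6}  B6 = {2, 3, 4}  B7 = {2, 3, 5}  B8 = {0, 2, 5}
Tree: B1–B2, B2–B3, B3–B4, B4–B5, B5–B6, B6–B7, B7–B8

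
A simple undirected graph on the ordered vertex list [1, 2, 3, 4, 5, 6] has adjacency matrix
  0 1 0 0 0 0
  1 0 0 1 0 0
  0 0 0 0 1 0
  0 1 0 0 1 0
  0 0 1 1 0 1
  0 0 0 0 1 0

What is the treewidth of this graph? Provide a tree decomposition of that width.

Treewidth 1.
One such decomposition:
Bags: B1 = {4, 5}  B2 = {2, 4}  B3 = {3, 5}  B4 = {1, 2}  B5 = {5, 6}
Tree: B1–B2, B1–B3, B2–B4, B1–B5

Each bag holds 2 vertices, so the decomposition has width 1, which upper-bounds the treewidth. Any graph with an edge has treewidth ≥ 1, and G has the edge 4–5. Hence tw(G) = 1 exactly.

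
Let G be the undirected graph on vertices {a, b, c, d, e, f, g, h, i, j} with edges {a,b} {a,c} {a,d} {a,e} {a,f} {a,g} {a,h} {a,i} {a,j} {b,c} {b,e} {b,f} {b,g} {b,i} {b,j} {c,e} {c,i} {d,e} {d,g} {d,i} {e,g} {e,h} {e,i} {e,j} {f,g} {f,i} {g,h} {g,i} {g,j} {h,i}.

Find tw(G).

A width-4 tree decomposition is:
Bags: B1 = {a, b, f, g, i}  B2 = {a, b, e, g, i}  B3 = {a, b, c, e, i}  B4 = {a, e, g, h, i}  B5 = {a, d, e, g, i}  B6 = {a, b, e, g, j}
Tree: B1–B2, B2–B3, B2–B4, B4–B5, B2–B6
Every bag has size at most 5, so the width is 5 − 1 = 4 and tw(G) ≤ 4. For the lower bound, the 5 vertices {a, b, e, g, j} are pairwise adjacent, and any tree decomposition puts a clique entirely inside one bag — forcing width ≥ 4. Combining the bounds, tw(G) = 4.

4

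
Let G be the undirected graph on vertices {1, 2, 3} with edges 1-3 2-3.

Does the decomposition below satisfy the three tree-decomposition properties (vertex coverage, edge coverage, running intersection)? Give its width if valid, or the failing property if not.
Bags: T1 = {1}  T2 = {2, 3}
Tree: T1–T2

A tree decomposition must satisfy three properties: every vertex lies in some bag; for every edge, both endpoints lie together in some bag; and for every vertex, the bags containing it form a connected subtree. Here edge (3,1) lies in no bag, so the decomposition is invalid.

No — edge (3,1) lies in no bag.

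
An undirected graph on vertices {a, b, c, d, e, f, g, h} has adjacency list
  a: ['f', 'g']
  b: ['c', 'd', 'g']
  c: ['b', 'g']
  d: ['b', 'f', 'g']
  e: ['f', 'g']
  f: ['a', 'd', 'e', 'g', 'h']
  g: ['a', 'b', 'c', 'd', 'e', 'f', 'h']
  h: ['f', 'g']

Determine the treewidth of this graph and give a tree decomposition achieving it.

Treewidth 2.
One optimal decomposition is:
Bags: B1 = {b, d, g}  B2 = {b, c, g}  B3 = {d, f, g}  B4 = {f, g, h}  B5 = {e, f, g}  B6 = {a, f, g}
Tree: B1–B2, B1–B3, B3–B4, B4–B5, B5–B6

Each bag holds 3 vertices, so the decomposition has width 2, which upper-bounds the treewidth. On the other hand G contains the 3-clique {b, c, g}. A clique must lie in a single bag of any decomposition, so no decomposition can have width below 2. Combining the bounds, tw(G) = 2.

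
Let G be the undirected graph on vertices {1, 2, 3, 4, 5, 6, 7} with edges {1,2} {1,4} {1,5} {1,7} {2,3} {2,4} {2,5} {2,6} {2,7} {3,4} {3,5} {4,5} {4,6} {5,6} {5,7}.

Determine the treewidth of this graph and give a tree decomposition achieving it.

The largest bag has 4 vertices, giving width 3; this decomposition certifies tw(G) ≤ 3. On the other hand G contains the 4-clique {1, 2, 4, 5}. A clique must lie in a single bag of any decomposition, so no decomposition can have width below 3. The upper and lower bounds meet at 3, so that is the treewidth.

Treewidth 3.
One optimal decomposition is:
Bags: B1 = {2, 3, 4, 5}  B2 = {1, 2, 4, 5}  B3 = {1, 2, 5, 7}  B4 = {2, 4, 5, 6}
Tree: B1–B2, B2–B3, B1–B4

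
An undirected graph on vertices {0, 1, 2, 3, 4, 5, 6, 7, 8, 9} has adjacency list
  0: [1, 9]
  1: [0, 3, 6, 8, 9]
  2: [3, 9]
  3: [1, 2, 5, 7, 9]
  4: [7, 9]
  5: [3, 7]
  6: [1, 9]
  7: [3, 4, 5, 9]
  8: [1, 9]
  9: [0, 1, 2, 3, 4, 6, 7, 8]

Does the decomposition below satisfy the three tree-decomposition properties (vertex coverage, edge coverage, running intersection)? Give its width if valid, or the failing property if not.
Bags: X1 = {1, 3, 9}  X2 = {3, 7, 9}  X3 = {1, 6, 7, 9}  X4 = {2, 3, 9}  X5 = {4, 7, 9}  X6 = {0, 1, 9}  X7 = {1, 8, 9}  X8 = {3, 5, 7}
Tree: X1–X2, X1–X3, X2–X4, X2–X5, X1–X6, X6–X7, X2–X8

No — bags containing vertex 7 are not connected in the tree.

A tree decomposition must satisfy three properties: every vertex lies in some bag; for every edge, both endpoints lie together in some bag; and for every vertex, the bags containing it form a connected subtree. Here bags containing vertex 7 are not connected in the tree, so the decomposition is invalid.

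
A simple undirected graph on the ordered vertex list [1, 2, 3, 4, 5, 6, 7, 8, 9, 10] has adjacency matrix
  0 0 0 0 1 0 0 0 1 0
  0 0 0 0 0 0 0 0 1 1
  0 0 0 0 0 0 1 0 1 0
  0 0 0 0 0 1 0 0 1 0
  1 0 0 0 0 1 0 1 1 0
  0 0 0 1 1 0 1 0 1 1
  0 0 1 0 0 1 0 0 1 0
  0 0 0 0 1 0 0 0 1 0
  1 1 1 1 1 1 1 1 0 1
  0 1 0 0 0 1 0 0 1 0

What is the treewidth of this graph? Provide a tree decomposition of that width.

The largest bag has 3 vertices, giving width 2; this decomposition certifies tw(G) ≤ 2. For the lower bound, the 3 vertices {1, 5, 9} are pairwise adjacent, and any tree decomposition puts a clique entirely inside one bag — forcing width ≥ 2. Therefore the treewidth is 2.

Treewidth 2.
One such decomposition:
Bags: B1 = {5, 8, 9}  B2 = {5, 6, 9}  B3 = {6, 9, 10}  B4 = {6, 7, 9}  B5 = {4, 6, 9}  B6 = {1, 5, 9}  B7 = {3, 7, 9}  B8 = {2, 9, 10}
Tree: B1–B2, B2–B3, B2–B4, B3–B5, B2–B6, B4–B7, B3–B8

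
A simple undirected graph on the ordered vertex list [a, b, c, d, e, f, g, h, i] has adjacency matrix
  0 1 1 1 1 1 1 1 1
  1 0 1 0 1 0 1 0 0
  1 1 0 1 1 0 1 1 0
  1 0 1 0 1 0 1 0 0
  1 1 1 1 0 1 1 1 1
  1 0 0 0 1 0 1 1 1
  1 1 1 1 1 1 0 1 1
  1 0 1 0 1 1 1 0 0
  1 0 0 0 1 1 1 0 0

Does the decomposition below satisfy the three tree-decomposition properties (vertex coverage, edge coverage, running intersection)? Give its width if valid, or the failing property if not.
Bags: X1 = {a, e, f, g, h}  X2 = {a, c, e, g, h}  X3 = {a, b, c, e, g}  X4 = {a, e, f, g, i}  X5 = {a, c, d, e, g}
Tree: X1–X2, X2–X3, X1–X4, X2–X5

Yes; width 4.

Every vertex of G appears in some bag (union = {a, b, c, d, e, f, g, h, i}); every edge is covered by a bag; and for each vertex v the set of bags containing v is connected in the bag tree. The decomposition is therefore valid. The largest bag has 5 vertices, so the width is 4.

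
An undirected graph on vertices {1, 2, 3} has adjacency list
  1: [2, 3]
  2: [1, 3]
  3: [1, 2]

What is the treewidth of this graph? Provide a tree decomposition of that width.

Treewidth 2.
One optimal decomposition is:
Bags: B1 = {1, 2, 3}
Tree: (single bag)

A single bag containing all 3 vertices is trivially a valid decomposition of width 2. Conversely, {1, 2, 3} is a clique of size 3, and the vertices of any clique must share a bag in every tree decomposition; so some bag has ≥ 3 vertices and tw(G) ≥ 2. Combining the bounds, tw(G) = 2.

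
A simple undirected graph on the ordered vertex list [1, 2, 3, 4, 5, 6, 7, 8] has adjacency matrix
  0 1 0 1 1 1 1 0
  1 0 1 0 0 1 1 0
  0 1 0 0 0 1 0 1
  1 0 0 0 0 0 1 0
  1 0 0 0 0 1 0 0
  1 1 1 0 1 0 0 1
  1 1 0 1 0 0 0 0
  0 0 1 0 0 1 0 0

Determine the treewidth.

2

A width-2 tree decomposition is:
Bags: B1 = {2, 3, 6}  B2 = {1, 2, 6}  B3 = {1, 2, 7}  B4 = {1, 5, 6}  B5 = {1, 4, 7}  B6 = {3, 6, 8}
Tree: B1–B2, B2–B3, B2–B4, B3–B5, B1–B6
Each bag holds 3 vertices, so the decomposition has width 2, which upper-bounds the treewidth. Conversely, {3, 6, 8} is a clique of size 3, and the vertices of any clique must share a bag in every tree decomposition; so some bag has ≥ 3 vertices and tw(G) ≥ 2. The upper and lower bounds meet at 2, so that is the treewidth.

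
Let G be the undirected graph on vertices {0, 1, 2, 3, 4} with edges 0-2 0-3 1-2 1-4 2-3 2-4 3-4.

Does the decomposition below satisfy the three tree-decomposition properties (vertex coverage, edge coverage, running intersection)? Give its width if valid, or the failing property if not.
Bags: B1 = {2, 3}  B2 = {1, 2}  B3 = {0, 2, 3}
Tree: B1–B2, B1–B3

A tree decomposition must satisfy three properties: every vertex lies in some bag; for every edge, both endpoints lie together in some bag; and for every vertex, the bags containing it form a connected subtree. Here vertex 4 appears in no bag, so the decomposition is invalid.

No — vertex 4 appears in no bag.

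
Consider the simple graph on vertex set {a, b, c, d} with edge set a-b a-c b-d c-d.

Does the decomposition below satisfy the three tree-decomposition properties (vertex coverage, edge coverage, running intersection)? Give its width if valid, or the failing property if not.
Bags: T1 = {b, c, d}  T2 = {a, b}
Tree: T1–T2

A tree decomposition must satisfy three properties: every vertex lies in some bag; for every edge, both endpoints lie together in some bag; and for every vertex, the bags containing it form a connected subtree. Here edge (c,a) lies in no bag, so the decomposition is invalid.

No — edge (c,a) lies in no bag.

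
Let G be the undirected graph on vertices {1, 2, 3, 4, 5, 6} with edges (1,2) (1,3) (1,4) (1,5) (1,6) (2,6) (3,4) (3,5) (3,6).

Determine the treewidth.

2

A width-2 tree decomposition is:
Bags: B1 = {1, 3, 4}  B2 = {1, 3, 5}  B3 = {1, 3, 6}  B4 = {1, 2, 6}
Tree: B1–B2, B1–B3, B3–B4
The largest bag has 3 vertices, giving width 2; this decomposition certifies tw(G) ≤ 2. For the lower bound, the 3 vertices {1, 2, 6} are pairwise adjacent, and any tree decomposition puts a clique entirely inside one bag — forcing width ≥ 2. The upper and lower bounds meet at 2, so that is the treewidth.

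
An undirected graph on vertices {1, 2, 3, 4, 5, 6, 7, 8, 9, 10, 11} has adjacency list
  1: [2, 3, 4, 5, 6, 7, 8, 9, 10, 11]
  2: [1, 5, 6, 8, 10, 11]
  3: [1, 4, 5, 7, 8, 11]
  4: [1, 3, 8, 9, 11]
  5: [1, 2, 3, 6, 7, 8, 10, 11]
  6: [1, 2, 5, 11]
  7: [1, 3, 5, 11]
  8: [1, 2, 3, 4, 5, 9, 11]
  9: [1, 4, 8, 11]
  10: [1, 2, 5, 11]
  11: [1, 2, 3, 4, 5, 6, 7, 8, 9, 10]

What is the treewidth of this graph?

A width-4 tree decomposition is:
Bags: B1 = {1, 2, 5, 8, 11}  B2 = {1, 3, 5, 8, 11}  B3 = {1, 2, 5, 10, 11}  B4 = {1, 3, 4, 8, 11}  B5 = {1, 4, 8, 9, 11}  B6 = {1, 3, 5, 7, 11}  B7 = {1, 2, 5, 6, 11}
Tree: B1–B2, B1–B3, B2–B4, B4–B5, B2–B6, B1–B7
Each bag holds 5 vertices, so the decomposition has width 4, which upper-bounds the treewidth. On the other hand G contains the 5-clique {1, 4, 8, 9, 11}. A clique must lie in a single bag of any decomposition, so no decomposition can have width below 4. Therefore the treewidth is 4.

4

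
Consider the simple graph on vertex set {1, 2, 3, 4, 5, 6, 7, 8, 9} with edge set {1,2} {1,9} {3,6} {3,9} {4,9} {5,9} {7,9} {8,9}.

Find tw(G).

A width-1 tree decomposition is:
Bags: B1 = {1, 9}  B2 = {8, 9}  B3 = {4, 9}  B4 = {3, 9}  B5 = {1, 2}  B6 = {5, 9}  B7 = {7, 9}  B8 = {3, 6}
Tree: B1–B2, B1–B3, B1–B4, B1–B5, B1–B6, B3–B7, B4–B8
Every bag has size at most 2, so the width is 2 − 1 = 1 and tw(G) ≤ 1. Any graph with an edge has treewidth ≥ 1, and G has the edge 1–9. Hence tw(G) = 1 exactly.

1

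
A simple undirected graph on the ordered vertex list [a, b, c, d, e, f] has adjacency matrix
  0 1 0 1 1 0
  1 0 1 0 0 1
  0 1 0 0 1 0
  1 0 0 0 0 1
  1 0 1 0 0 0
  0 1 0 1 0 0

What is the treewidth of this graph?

2

A width-2 tree decomposition is:
Bags: B1 = {b, d, f}  B2 = {a, b, d}  B3 = {a, b, c}  B4 = {a, c, e}
Tree: B1–B2, B2–B3, B3–B4
Each bag holds 3 vertices, so the decomposition has width 2, which upper-bounds the treewidth. Since f–d–a–b–f is a cycle in G, G is not acyclic. Forests are exactly the graphs of treewidth ≤ 1, so tw(G) ≥ 2. Hence tw(G) = 2 exactly.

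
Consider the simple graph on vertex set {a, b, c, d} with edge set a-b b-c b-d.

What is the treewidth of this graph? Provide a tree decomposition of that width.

Treewidth 1.
One optimal decomposition is:
Bags: B1 = {b, c}  B2 = {a, b}  B3 = {b, d}
Tree: B1–B2, B2–B3

Each bag holds 2 vertices, so the decomposition has width 1, which upper-bounds the treewidth. Since G has at least one edge (e.g. b–c), it is not an edgeless graph, so tw(G) ≥ 1. Hence tw(G) = 1 exactly.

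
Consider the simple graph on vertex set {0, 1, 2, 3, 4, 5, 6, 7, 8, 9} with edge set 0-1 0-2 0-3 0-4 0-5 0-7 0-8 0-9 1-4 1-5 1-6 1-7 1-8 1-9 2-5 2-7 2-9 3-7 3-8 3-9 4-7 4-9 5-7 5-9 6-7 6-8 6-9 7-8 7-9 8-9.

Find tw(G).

A width-4 tree decomposition is:
Bags: B1 = {0, 1, 5, 7, 9}  B2 = {0, 1, 7, 8, 9}  B3 = {1, 6, 7, 8, 9}  B4 = {0, 1, 4, 7, 9}  B5 = {0, 3, 7, 8, 9}  B6 = {0, 2, 5, 7, 9}
Tree: B1–B2, B2–B3, B2–B4, B2–B5, B1–B6
Every bag has size at most 5, so the width is 5 − 1 = 4 and tw(G) ≤ 4. On the other hand G contains the 5-clique {0, 1, 7, 8, 9}. A clique must lie in a single bag of any decomposition, so no decomposition can have width below 4. Hence tw(G) = 4 exactly.

4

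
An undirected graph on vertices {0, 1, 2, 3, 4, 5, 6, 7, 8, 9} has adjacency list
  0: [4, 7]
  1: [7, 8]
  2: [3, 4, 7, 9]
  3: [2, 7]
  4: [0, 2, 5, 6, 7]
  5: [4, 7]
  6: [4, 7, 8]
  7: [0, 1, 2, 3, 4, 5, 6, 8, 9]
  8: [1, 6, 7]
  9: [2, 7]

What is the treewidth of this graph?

2

A width-2 tree decomposition is:
Bags: B1 = {6, 7, 8}  B2 = {4, 6, 7}  B3 = {2, 4, 7}  B4 = {4, 5, 7}  B5 = {1, 7, 8}  B6 = {2, 3, 7}  B7 = {2, 7, 9}  B8 = {0, 4, 7}
Tree: B1–B2, B2–B3, B3–B4, B1–B5, B3–B6, B6–B7, B4–B8
Each bag holds 3 vertices, so the decomposition has width 2, which upper-bounds the treewidth. For the lower bound, the 3 vertices {1, 7, 8} are pairwise adjacent, and any tree decomposition puts a clique entirely inside one bag — forcing width ≥ 2. Therefore the treewidth is 2.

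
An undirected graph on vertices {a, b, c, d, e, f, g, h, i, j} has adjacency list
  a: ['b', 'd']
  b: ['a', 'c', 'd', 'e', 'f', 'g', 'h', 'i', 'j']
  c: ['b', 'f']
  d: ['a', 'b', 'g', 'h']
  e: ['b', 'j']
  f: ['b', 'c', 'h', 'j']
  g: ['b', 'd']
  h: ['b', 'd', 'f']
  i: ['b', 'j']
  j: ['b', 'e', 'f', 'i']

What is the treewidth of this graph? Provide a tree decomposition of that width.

The largest bag has 3 vertices, giving width 2; this decomposition certifies tw(G) ≤ 2. For the lower bound, the 3 vertices {b, d, g} are pairwise adjacent, and any tree decomposition puts a clique entirely inside one bag — forcing width ≥ 2. Combining the bounds, tw(G) = 2.

Treewidth 2.
One optimal decomposition is:
Bags: B1 = {b, d, h}  B2 = {a, b, d}  B3 = {b, d, g}  B4 = {b, f, h}  B5 = {b, c, f}  B6 = {b, f, j}  B7 = {b, e, j}  B8 = {b, i, j}
Tree: B1–B2, B1–B3, B1–B4, B4–B5, B4–B6, B6–B7, B6–B8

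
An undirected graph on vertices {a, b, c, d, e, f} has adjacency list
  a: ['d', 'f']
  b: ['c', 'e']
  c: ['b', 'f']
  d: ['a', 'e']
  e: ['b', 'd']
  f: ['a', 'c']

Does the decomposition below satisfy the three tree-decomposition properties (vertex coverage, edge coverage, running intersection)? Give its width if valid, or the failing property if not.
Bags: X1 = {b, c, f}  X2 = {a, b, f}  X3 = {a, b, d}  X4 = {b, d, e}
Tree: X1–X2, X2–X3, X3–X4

Every vertex of G appears in some bag (union = {a, b, c, d, e, f}); every edge is covered by a bag; and for each vertex v the set of bags containing v is connected in the bag tree. The decomposition is therefore valid. The largest bag has 3 vertices, so the width is 2.

Yes; width 2.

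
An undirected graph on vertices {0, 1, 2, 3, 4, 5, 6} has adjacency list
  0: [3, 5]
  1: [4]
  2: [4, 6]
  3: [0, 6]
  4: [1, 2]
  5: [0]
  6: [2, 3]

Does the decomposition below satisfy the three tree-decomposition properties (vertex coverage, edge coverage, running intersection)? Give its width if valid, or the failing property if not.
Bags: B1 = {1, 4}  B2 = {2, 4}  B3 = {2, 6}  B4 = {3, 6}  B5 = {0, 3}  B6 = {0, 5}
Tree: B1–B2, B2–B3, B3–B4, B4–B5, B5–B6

Yes; width 1.

Vertex coverage: the bags together contain {0, 1, 2, 3, 4, 5, 6}, the full vertex set. Edge coverage: each edge of G has both endpoints in at least one bag. Running intersection: for every vertex, the bags containing it form a connected subtree. All three properties hold, so this is a valid tree decomposition of width max|bag| − 1 = 1, and hence tw(G) ≤ 1.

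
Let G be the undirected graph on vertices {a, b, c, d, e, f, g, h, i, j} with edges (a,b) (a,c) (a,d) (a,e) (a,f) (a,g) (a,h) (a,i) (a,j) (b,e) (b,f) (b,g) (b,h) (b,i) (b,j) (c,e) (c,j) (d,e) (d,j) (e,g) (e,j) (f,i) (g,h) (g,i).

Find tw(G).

3

A width-3 tree decomposition is:
Bags: B1 = {a, b, g, i}  B2 = {a, b, e, g}  B3 = {a, b, f, i}  B4 = {a, b, g, h}  B5 = {a, b, e, j}  B6 = {a, d, e, j}  B7 = {a, c, e, j}
Tree: B1–B2, B1–B3, B1–B4, B2–B5, B5–B6, B6–B7
Each bag holds 4 vertices, so the decomposition has width 3, which upper-bounds the treewidth. For the lower bound, the 4 vertices {a, d, e, j} are pairwise adjacent, and any tree decomposition puts a clique entirely inside one bag — forcing width ≥ 3. Therefore the treewidth is 3.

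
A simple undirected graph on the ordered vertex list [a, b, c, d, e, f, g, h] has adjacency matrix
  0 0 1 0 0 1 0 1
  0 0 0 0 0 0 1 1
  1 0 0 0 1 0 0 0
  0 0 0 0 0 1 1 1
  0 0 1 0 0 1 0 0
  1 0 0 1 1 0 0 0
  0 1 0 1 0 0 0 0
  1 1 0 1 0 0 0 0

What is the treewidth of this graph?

A width-2 tree decomposition is:
Bags: B1 = {b, d, g}  B2 = {b, d, h}  B3 = {d, f, h}  B4 = {a, f, h}  B5 = {a, e, f}  B6 = {a, c, e}
Tree: B1–B2, B2–B3, B3–B4, B4–B5, B5–B6
Each bag holds 3 vertices, so the decomposition has width 2, which upper-bounds the treewidth. The edges g–b–h–d–g form a cycle, so G is not a tree and its treewidth is at least 2. Therefore the treewidth is 2.

2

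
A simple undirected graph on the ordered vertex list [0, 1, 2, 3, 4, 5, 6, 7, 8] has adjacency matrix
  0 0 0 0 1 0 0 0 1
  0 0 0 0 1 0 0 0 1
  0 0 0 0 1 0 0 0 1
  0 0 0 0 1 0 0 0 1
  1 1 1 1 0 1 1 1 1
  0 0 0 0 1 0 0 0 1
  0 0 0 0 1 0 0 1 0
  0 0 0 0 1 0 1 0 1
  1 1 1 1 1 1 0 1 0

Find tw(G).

A width-2 tree decomposition is:
Bags: B1 = {4, 7, 8}  B2 = {4, 6, 7}  B3 = {1, 4, 8}  B4 = {2, 4, 8}  B5 = {0, 4, 8}  B6 = {3, 4, 8}  B7 = {4, 5, 8}
Tree: B1–B2, B1–B3, B3–B4, B4–B5, B4–B6, B6–B7
Every bag has size at most 3, so the width is 3 − 1 = 2 and tw(G) ≤ 2. For the lower bound, the 3 vertices {0, 4, 8} are pairwise adjacent, and any tree decomposition puts a clique entirely inside one bag — forcing width ≥ 2. Hence tw(G) = 2 exactly.

2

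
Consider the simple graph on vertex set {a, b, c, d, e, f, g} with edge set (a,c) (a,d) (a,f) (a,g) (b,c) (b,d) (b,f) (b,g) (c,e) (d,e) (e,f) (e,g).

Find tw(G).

A width-3 tree decomposition is:
Bags: B1 = {a, b, d, e}  B2 = {a, b, e, f}  B3 = {a, b, c, e}  B4 = {a, b, e, g}
Tree: B1–B2, B2–B3, B3–B4
The largest bag has 4 vertices, giving width 3; this decomposition certifies tw(G) ≤ 3. For the lower bound: the 4 vertex sets {b,d}, {a,f}, {e}, {c} are disjoint, each induces a connected subgraph, and every pair is joined by at least one edge of G. Contracting each set to a single vertex therefore yields K_{4} as a minor, and since treewidth is minor-monotone, tw(G) ≥ tw(K_{4}) = 3. Combining the bounds, tw(G) = 3.

3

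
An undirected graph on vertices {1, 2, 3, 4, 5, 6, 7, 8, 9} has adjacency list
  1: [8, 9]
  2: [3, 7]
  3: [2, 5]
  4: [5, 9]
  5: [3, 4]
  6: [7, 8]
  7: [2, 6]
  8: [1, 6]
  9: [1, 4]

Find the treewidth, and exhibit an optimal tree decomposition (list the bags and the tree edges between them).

Every bag has size at most 3, so the width is 3 − 1 = 2 and tw(G) ≤ 2. Since 2–3–5–4–9–1–8–6–7–2 is a cycle in G, G is not acyclic. Forests are exactly the graphs of treewidth ≤ 1, so tw(G) ≥ 2. The upper and lower bounds meet at 2, so that is the treewidth.

Treewidth 2.
One optimal decomposition is:
Bags: B1 = {2, 3, 5}  B2 = {2, 4, 5}  B3 = {2, 4, 9}  B4 = {1, 2, 9}  B5 = {1, 2, 8}  B6 = {2, 6, 8}  B7 = {2, 6, 7}
Tree: B1–B2, B2–B3, B3–B4, B4–B5, B5–B6, B6–B7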